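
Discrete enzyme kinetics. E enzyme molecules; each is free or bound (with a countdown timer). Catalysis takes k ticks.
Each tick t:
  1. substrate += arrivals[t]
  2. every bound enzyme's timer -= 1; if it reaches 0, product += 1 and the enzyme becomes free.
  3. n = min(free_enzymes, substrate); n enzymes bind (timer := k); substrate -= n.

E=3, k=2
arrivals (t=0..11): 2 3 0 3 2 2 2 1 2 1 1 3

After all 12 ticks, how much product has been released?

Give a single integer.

Answer: 15

Derivation:
t=0: arr=2 -> substrate=0 bound=2 product=0
t=1: arr=3 -> substrate=2 bound=3 product=0
t=2: arr=0 -> substrate=0 bound=3 product=2
t=3: arr=3 -> substrate=2 bound=3 product=3
t=4: arr=2 -> substrate=2 bound=3 product=5
t=5: arr=2 -> substrate=3 bound=3 product=6
t=6: arr=2 -> substrate=3 bound=3 product=8
t=7: arr=1 -> substrate=3 bound=3 product=9
t=8: arr=2 -> substrate=3 bound=3 product=11
t=9: arr=1 -> substrate=3 bound=3 product=12
t=10: arr=1 -> substrate=2 bound=3 product=14
t=11: arr=3 -> substrate=4 bound=3 product=15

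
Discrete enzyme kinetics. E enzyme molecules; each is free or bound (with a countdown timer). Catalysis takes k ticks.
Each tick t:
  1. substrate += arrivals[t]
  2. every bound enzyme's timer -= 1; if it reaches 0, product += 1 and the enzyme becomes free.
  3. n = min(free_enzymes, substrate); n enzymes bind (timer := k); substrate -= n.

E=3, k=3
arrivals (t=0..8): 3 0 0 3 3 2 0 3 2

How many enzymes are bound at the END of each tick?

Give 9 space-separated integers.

t=0: arr=3 -> substrate=0 bound=3 product=0
t=1: arr=0 -> substrate=0 bound=3 product=0
t=2: arr=0 -> substrate=0 bound=3 product=0
t=3: arr=3 -> substrate=0 bound=3 product=3
t=4: arr=3 -> substrate=3 bound=3 product=3
t=5: arr=2 -> substrate=5 bound=3 product=3
t=6: arr=0 -> substrate=2 bound=3 product=6
t=7: arr=3 -> substrate=5 bound=3 product=6
t=8: arr=2 -> substrate=7 bound=3 product=6

Answer: 3 3 3 3 3 3 3 3 3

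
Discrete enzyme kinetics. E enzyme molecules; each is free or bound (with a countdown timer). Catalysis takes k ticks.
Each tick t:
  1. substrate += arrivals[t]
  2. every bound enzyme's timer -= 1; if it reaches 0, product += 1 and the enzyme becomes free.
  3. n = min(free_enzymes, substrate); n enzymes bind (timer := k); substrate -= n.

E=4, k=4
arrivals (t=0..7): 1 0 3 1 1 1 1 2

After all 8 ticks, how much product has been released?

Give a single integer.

Answer: 4

Derivation:
t=0: arr=1 -> substrate=0 bound=1 product=0
t=1: arr=0 -> substrate=0 bound=1 product=0
t=2: arr=3 -> substrate=0 bound=4 product=0
t=3: arr=1 -> substrate=1 bound=4 product=0
t=4: arr=1 -> substrate=1 bound=4 product=1
t=5: arr=1 -> substrate=2 bound=4 product=1
t=6: arr=1 -> substrate=0 bound=4 product=4
t=7: arr=2 -> substrate=2 bound=4 product=4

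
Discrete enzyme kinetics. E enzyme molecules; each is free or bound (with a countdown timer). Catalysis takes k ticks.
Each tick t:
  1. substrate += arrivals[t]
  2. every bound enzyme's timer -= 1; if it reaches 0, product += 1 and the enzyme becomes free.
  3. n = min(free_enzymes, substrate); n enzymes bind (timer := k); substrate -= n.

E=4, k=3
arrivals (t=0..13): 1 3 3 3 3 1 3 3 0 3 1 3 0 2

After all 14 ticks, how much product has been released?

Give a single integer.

Answer: 16

Derivation:
t=0: arr=1 -> substrate=0 bound=1 product=0
t=1: arr=3 -> substrate=0 bound=4 product=0
t=2: arr=3 -> substrate=3 bound=4 product=0
t=3: arr=3 -> substrate=5 bound=4 product=1
t=4: arr=3 -> substrate=5 bound=4 product=4
t=5: arr=1 -> substrate=6 bound=4 product=4
t=6: arr=3 -> substrate=8 bound=4 product=5
t=7: arr=3 -> substrate=8 bound=4 product=8
t=8: arr=0 -> substrate=8 bound=4 product=8
t=9: arr=3 -> substrate=10 bound=4 product=9
t=10: arr=1 -> substrate=8 bound=4 product=12
t=11: arr=3 -> substrate=11 bound=4 product=12
t=12: arr=0 -> substrate=10 bound=4 product=13
t=13: arr=2 -> substrate=9 bound=4 product=16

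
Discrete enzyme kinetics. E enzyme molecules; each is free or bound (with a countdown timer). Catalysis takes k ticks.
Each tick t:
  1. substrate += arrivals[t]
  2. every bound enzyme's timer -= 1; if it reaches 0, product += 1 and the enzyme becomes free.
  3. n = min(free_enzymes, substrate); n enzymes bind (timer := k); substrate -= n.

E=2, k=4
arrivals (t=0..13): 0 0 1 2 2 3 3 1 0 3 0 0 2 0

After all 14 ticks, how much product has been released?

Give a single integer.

t=0: arr=0 -> substrate=0 bound=0 product=0
t=1: arr=0 -> substrate=0 bound=0 product=0
t=2: arr=1 -> substrate=0 bound=1 product=0
t=3: arr=2 -> substrate=1 bound=2 product=0
t=4: arr=2 -> substrate=3 bound=2 product=0
t=5: arr=3 -> substrate=6 bound=2 product=0
t=6: arr=3 -> substrate=8 bound=2 product=1
t=7: arr=1 -> substrate=8 bound=2 product=2
t=8: arr=0 -> substrate=8 bound=2 product=2
t=9: arr=3 -> substrate=11 bound=2 product=2
t=10: arr=0 -> substrate=10 bound=2 product=3
t=11: arr=0 -> substrate=9 bound=2 product=4
t=12: arr=2 -> substrate=11 bound=2 product=4
t=13: arr=0 -> substrate=11 bound=2 product=4

Answer: 4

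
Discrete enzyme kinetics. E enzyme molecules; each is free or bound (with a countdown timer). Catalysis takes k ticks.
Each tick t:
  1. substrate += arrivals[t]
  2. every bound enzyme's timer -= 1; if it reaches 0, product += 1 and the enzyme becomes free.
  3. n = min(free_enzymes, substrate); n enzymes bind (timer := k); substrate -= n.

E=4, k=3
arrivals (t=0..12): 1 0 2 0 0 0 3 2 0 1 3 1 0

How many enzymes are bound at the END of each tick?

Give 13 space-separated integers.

t=0: arr=1 -> substrate=0 bound=1 product=0
t=1: arr=0 -> substrate=0 bound=1 product=0
t=2: arr=2 -> substrate=0 bound=3 product=0
t=3: arr=0 -> substrate=0 bound=2 product=1
t=4: arr=0 -> substrate=0 bound=2 product=1
t=5: arr=0 -> substrate=0 bound=0 product=3
t=6: arr=3 -> substrate=0 bound=3 product=3
t=7: arr=2 -> substrate=1 bound=4 product=3
t=8: arr=0 -> substrate=1 bound=4 product=3
t=9: arr=1 -> substrate=0 bound=3 product=6
t=10: arr=3 -> substrate=1 bound=4 product=7
t=11: arr=1 -> substrate=2 bound=4 product=7
t=12: arr=0 -> substrate=0 bound=4 product=9

Answer: 1 1 3 2 2 0 3 4 4 3 4 4 4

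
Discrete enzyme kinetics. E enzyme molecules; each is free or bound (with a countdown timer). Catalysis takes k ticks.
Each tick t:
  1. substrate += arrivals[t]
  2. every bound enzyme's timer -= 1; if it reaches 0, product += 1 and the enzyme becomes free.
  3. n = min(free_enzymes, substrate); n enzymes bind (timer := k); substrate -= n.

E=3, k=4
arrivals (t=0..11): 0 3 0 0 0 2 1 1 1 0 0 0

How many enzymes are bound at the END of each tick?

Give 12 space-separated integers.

t=0: arr=0 -> substrate=0 bound=0 product=0
t=1: arr=3 -> substrate=0 bound=3 product=0
t=2: arr=0 -> substrate=0 bound=3 product=0
t=3: arr=0 -> substrate=0 bound=3 product=0
t=4: arr=0 -> substrate=0 bound=3 product=0
t=5: arr=2 -> substrate=0 bound=2 product=3
t=6: arr=1 -> substrate=0 bound=3 product=3
t=7: arr=1 -> substrate=1 bound=3 product=3
t=8: arr=1 -> substrate=2 bound=3 product=3
t=9: arr=0 -> substrate=0 bound=3 product=5
t=10: arr=0 -> substrate=0 bound=2 product=6
t=11: arr=0 -> substrate=0 bound=2 product=6

Answer: 0 3 3 3 3 2 3 3 3 3 2 2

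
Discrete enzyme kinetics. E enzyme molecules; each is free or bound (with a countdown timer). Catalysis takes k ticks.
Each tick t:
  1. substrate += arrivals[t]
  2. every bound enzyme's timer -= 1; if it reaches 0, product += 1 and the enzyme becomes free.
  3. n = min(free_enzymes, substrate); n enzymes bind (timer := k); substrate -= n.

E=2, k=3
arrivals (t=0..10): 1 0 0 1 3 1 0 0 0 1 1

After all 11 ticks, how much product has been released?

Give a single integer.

t=0: arr=1 -> substrate=0 bound=1 product=0
t=1: arr=0 -> substrate=0 bound=1 product=0
t=2: arr=0 -> substrate=0 bound=1 product=0
t=3: arr=1 -> substrate=0 bound=1 product=1
t=4: arr=3 -> substrate=2 bound=2 product=1
t=5: arr=1 -> substrate=3 bound=2 product=1
t=6: arr=0 -> substrate=2 bound=2 product=2
t=7: arr=0 -> substrate=1 bound=2 product=3
t=8: arr=0 -> substrate=1 bound=2 product=3
t=9: arr=1 -> substrate=1 bound=2 product=4
t=10: arr=1 -> substrate=1 bound=2 product=5

Answer: 5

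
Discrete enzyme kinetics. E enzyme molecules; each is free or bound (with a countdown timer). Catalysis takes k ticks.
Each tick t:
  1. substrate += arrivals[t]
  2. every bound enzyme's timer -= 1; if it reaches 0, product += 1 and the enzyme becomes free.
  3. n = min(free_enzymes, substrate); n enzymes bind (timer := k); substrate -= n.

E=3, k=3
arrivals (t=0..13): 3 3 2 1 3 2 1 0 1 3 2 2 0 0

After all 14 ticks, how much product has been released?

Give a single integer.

Answer: 12

Derivation:
t=0: arr=3 -> substrate=0 bound=3 product=0
t=1: arr=3 -> substrate=3 bound=3 product=0
t=2: arr=2 -> substrate=5 bound=3 product=0
t=3: arr=1 -> substrate=3 bound=3 product=3
t=4: arr=3 -> substrate=6 bound=3 product=3
t=5: arr=2 -> substrate=8 bound=3 product=3
t=6: arr=1 -> substrate=6 bound=3 product=6
t=7: arr=0 -> substrate=6 bound=3 product=6
t=8: arr=1 -> substrate=7 bound=3 product=6
t=9: arr=3 -> substrate=7 bound=3 product=9
t=10: arr=2 -> substrate=9 bound=3 product=9
t=11: arr=2 -> substrate=11 bound=3 product=9
t=12: arr=0 -> substrate=8 bound=3 product=12
t=13: arr=0 -> substrate=8 bound=3 product=12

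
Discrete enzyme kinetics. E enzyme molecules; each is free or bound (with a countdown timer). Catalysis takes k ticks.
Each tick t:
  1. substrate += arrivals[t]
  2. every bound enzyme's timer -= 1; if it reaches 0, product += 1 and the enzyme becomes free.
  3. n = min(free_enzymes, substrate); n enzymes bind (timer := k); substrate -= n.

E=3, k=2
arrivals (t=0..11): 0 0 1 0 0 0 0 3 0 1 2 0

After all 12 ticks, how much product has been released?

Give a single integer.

t=0: arr=0 -> substrate=0 bound=0 product=0
t=1: arr=0 -> substrate=0 bound=0 product=0
t=2: arr=1 -> substrate=0 bound=1 product=0
t=3: arr=0 -> substrate=0 bound=1 product=0
t=4: arr=0 -> substrate=0 bound=0 product=1
t=5: arr=0 -> substrate=0 bound=0 product=1
t=6: arr=0 -> substrate=0 bound=0 product=1
t=7: arr=3 -> substrate=0 bound=3 product=1
t=8: arr=0 -> substrate=0 bound=3 product=1
t=9: arr=1 -> substrate=0 bound=1 product=4
t=10: arr=2 -> substrate=0 bound=3 product=4
t=11: arr=0 -> substrate=0 bound=2 product=5

Answer: 5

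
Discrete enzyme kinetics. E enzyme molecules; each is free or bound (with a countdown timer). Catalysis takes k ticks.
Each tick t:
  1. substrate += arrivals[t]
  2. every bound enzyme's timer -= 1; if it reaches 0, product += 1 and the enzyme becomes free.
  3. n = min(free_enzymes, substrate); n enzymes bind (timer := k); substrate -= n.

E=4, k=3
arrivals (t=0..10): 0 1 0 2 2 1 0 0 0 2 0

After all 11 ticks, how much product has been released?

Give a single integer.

Answer: 6

Derivation:
t=0: arr=0 -> substrate=0 bound=0 product=0
t=1: arr=1 -> substrate=0 bound=1 product=0
t=2: arr=0 -> substrate=0 bound=1 product=0
t=3: arr=2 -> substrate=0 bound=3 product=0
t=4: arr=2 -> substrate=0 bound=4 product=1
t=5: arr=1 -> substrate=1 bound=4 product=1
t=6: arr=0 -> substrate=0 bound=3 product=3
t=7: arr=0 -> substrate=0 bound=1 product=5
t=8: arr=0 -> substrate=0 bound=1 product=5
t=9: arr=2 -> substrate=0 bound=2 product=6
t=10: arr=0 -> substrate=0 bound=2 product=6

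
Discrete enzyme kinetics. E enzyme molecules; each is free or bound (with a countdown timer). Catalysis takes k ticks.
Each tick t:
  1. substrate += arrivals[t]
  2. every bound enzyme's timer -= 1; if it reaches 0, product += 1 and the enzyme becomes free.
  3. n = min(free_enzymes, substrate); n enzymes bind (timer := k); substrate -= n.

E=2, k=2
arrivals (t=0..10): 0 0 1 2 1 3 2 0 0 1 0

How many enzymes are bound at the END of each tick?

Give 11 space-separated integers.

t=0: arr=0 -> substrate=0 bound=0 product=0
t=1: arr=0 -> substrate=0 bound=0 product=0
t=2: arr=1 -> substrate=0 bound=1 product=0
t=3: arr=2 -> substrate=1 bound=2 product=0
t=4: arr=1 -> substrate=1 bound=2 product=1
t=5: arr=3 -> substrate=3 bound=2 product=2
t=6: arr=2 -> substrate=4 bound=2 product=3
t=7: arr=0 -> substrate=3 bound=2 product=4
t=8: arr=0 -> substrate=2 bound=2 product=5
t=9: arr=1 -> substrate=2 bound=2 product=6
t=10: arr=0 -> substrate=1 bound=2 product=7

Answer: 0 0 1 2 2 2 2 2 2 2 2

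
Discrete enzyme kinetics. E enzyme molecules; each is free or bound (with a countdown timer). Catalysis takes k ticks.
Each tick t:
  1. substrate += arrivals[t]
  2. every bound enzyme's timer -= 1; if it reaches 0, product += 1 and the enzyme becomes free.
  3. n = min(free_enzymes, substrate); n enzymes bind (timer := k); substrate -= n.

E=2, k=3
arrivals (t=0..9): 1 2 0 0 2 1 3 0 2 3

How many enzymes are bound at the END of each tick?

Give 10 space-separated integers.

Answer: 1 2 2 2 2 2 2 2 2 2

Derivation:
t=0: arr=1 -> substrate=0 bound=1 product=0
t=1: arr=2 -> substrate=1 bound=2 product=0
t=2: arr=0 -> substrate=1 bound=2 product=0
t=3: arr=0 -> substrate=0 bound=2 product=1
t=4: arr=2 -> substrate=1 bound=2 product=2
t=5: arr=1 -> substrate=2 bound=2 product=2
t=6: arr=3 -> substrate=4 bound=2 product=3
t=7: arr=0 -> substrate=3 bound=2 product=4
t=8: arr=2 -> substrate=5 bound=2 product=4
t=9: arr=3 -> substrate=7 bound=2 product=5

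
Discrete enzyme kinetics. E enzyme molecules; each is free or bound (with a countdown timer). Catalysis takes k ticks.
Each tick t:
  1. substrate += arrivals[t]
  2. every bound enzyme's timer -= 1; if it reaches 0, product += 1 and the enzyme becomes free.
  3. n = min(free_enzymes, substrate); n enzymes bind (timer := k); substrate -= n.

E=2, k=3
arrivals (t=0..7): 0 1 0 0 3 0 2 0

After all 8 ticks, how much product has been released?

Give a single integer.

t=0: arr=0 -> substrate=0 bound=0 product=0
t=1: arr=1 -> substrate=0 bound=1 product=0
t=2: arr=0 -> substrate=0 bound=1 product=0
t=3: arr=0 -> substrate=0 bound=1 product=0
t=4: arr=3 -> substrate=1 bound=2 product=1
t=5: arr=0 -> substrate=1 bound=2 product=1
t=6: arr=2 -> substrate=3 bound=2 product=1
t=7: arr=0 -> substrate=1 bound=2 product=3

Answer: 3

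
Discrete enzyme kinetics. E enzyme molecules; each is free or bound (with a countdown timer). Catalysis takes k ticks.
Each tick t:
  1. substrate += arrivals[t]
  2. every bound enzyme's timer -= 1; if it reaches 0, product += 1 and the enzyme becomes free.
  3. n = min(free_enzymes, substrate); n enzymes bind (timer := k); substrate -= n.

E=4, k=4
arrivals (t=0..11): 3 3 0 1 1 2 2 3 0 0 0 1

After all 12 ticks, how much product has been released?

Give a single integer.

Answer: 8

Derivation:
t=0: arr=3 -> substrate=0 bound=3 product=0
t=1: arr=3 -> substrate=2 bound=4 product=0
t=2: arr=0 -> substrate=2 bound=4 product=0
t=3: arr=1 -> substrate=3 bound=4 product=0
t=4: arr=1 -> substrate=1 bound=4 product=3
t=5: arr=2 -> substrate=2 bound=4 product=4
t=6: arr=2 -> substrate=4 bound=4 product=4
t=7: arr=3 -> substrate=7 bound=4 product=4
t=8: arr=0 -> substrate=4 bound=4 product=7
t=9: arr=0 -> substrate=3 bound=4 product=8
t=10: arr=0 -> substrate=3 bound=4 product=8
t=11: arr=1 -> substrate=4 bound=4 product=8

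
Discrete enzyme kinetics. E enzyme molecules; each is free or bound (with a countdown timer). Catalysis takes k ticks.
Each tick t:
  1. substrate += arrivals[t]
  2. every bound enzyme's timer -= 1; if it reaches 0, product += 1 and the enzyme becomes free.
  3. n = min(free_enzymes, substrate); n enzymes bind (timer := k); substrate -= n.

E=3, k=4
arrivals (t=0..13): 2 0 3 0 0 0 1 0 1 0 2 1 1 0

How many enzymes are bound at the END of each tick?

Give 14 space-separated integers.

Answer: 2 2 3 3 3 3 3 3 2 2 3 3 3 3

Derivation:
t=0: arr=2 -> substrate=0 bound=2 product=0
t=1: arr=0 -> substrate=0 bound=2 product=0
t=2: arr=3 -> substrate=2 bound=3 product=0
t=3: arr=0 -> substrate=2 bound=3 product=0
t=4: arr=0 -> substrate=0 bound=3 product=2
t=5: arr=0 -> substrate=0 bound=3 product=2
t=6: arr=1 -> substrate=0 bound=3 product=3
t=7: arr=0 -> substrate=0 bound=3 product=3
t=8: arr=1 -> substrate=0 bound=2 product=5
t=9: arr=0 -> substrate=0 bound=2 product=5
t=10: arr=2 -> substrate=0 bound=3 product=6
t=11: arr=1 -> substrate=1 bound=3 product=6
t=12: arr=1 -> substrate=1 bound=3 product=7
t=13: arr=0 -> substrate=1 bound=3 product=7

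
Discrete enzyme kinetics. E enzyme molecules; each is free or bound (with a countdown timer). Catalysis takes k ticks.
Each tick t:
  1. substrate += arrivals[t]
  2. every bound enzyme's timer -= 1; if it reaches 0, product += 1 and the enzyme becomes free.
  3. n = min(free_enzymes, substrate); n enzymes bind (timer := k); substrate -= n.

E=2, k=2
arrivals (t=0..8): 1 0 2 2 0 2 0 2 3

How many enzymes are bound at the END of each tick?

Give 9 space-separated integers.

t=0: arr=1 -> substrate=0 bound=1 product=0
t=1: arr=0 -> substrate=0 bound=1 product=0
t=2: arr=2 -> substrate=0 bound=2 product=1
t=3: arr=2 -> substrate=2 bound=2 product=1
t=4: arr=0 -> substrate=0 bound=2 product=3
t=5: arr=2 -> substrate=2 bound=2 product=3
t=6: arr=0 -> substrate=0 bound=2 product=5
t=7: arr=2 -> substrate=2 bound=2 product=5
t=8: arr=3 -> substrate=3 bound=2 product=7

Answer: 1 1 2 2 2 2 2 2 2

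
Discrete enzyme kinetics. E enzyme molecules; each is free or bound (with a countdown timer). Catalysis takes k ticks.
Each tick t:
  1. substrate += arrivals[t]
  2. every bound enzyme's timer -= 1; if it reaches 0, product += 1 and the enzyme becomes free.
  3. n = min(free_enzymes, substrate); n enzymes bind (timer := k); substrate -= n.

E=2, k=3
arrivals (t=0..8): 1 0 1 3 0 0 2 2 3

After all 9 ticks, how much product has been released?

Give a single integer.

t=0: arr=1 -> substrate=0 bound=1 product=0
t=1: arr=0 -> substrate=0 bound=1 product=0
t=2: arr=1 -> substrate=0 bound=2 product=0
t=3: arr=3 -> substrate=2 bound=2 product=1
t=4: arr=0 -> substrate=2 bound=2 product=1
t=5: arr=0 -> substrate=1 bound=2 product=2
t=6: arr=2 -> substrate=2 bound=2 product=3
t=7: arr=2 -> substrate=4 bound=2 product=3
t=8: arr=3 -> substrate=6 bound=2 product=4

Answer: 4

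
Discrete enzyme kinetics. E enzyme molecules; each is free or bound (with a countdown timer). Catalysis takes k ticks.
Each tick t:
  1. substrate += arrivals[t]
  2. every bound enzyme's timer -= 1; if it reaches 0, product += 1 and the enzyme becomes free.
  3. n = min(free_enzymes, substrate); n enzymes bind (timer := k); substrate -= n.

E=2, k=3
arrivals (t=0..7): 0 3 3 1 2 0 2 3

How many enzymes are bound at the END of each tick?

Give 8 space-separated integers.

t=0: arr=0 -> substrate=0 bound=0 product=0
t=1: arr=3 -> substrate=1 bound=2 product=0
t=2: arr=3 -> substrate=4 bound=2 product=0
t=3: arr=1 -> substrate=5 bound=2 product=0
t=4: arr=2 -> substrate=5 bound=2 product=2
t=5: arr=0 -> substrate=5 bound=2 product=2
t=6: arr=2 -> substrate=7 bound=2 product=2
t=7: arr=3 -> substrate=8 bound=2 product=4

Answer: 0 2 2 2 2 2 2 2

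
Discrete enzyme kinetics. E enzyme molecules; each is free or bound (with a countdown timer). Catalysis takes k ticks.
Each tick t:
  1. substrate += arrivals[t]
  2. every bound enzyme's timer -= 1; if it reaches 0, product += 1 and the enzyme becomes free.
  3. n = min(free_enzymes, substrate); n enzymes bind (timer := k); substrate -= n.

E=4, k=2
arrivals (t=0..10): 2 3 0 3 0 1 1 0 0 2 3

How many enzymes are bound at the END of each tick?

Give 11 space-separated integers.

t=0: arr=2 -> substrate=0 bound=2 product=0
t=1: arr=3 -> substrate=1 bound=4 product=0
t=2: arr=0 -> substrate=0 bound=3 product=2
t=3: arr=3 -> substrate=0 bound=4 product=4
t=4: arr=0 -> substrate=0 bound=3 product=5
t=5: arr=1 -> substrate=0 bound=1 product=8
t=6: arr=1 -> substrate=0 bound=2 product=8
t=7: arr=0 -> substrate=0 bound=1 product=9
t=8: arr=0 -> substrate=0 bound=0 product=10
t=9: arr=2 -> substrate=0 bound=2 product=10
t=10: arr=3 -> substrate=1 bound=4 product=10

Answer: 2 4 3 4 3 1 2 1 0 2 4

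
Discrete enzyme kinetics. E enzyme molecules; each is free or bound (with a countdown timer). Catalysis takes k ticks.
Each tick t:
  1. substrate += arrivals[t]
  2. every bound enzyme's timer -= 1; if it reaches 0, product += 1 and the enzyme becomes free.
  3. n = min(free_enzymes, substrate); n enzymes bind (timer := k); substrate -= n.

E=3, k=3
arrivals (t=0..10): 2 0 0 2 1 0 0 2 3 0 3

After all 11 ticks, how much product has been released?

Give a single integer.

t=0: arr=2 -> substrate=0 bound=2 product=0
t=1: arr=0 -> substrate=0 bound=2 product=0
t=2: arr=0 -> substrate=0 bound=2 product=0
t=3: arr=2 -> substrate=0 bound=2 product=2
t=4: arr=1 -> substrate=0 bound=3 product=2
t=5: arr=0 -> substrate=0 bound=3 product=2
t=6: arr=0 -> substrate=0 bound=1 product=4
t=7: arr=2 -> substrate=0 bound=2 product=5
t=8: arr=3 -> substrate=2 bound=3 product=5
t=9: arr=0 -> substrate=2 bound=3 product=5
t=10: arr=3 -> substrate=3 bound=3 product=7

Answer: 7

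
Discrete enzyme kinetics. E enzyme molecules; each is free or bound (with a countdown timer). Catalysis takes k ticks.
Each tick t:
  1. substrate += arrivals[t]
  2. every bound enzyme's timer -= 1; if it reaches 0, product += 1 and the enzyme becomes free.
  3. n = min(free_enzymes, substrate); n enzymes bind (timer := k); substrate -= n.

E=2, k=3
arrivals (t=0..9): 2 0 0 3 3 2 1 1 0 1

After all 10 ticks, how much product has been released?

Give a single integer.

Answer: 6

Derivation:
t=0: arr=2 -> substrate=0 bound=2 product=0
t=1: arr=0 -> substrate=0 bound=2 product=0
t=2: arr=0 -> substrate=0 bound=2 product=0
t=3: arr=3 -> substrate=1 bound=2 product=2
t=4: arr=3 -> substrate=4 bound=2 product=2
t=5: arr=2 -> substrate=6 bound=2 product=2
t=6: arr=1 -> substrate=5 bound=2 product=4
t=7: arr=1 -> substrate=6 bound=2 product=4
t=8: arr=0 -> substrate=6 bound=2 product=4
t=9: arr=1 -> substrate=5 bound=2 product=6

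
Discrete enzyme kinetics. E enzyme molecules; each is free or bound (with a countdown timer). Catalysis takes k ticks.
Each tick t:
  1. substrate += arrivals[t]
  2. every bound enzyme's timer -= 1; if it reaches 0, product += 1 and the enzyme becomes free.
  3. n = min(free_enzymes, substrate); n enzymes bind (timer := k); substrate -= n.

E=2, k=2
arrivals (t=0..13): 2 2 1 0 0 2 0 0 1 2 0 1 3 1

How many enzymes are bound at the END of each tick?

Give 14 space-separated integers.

t=0: arr=2 -> substrate=0 bound=2 product=0
t=1: arr=2 -> substrate=2 bound=2 product=0
t=2: arr=1 -> substrate=1 bound=2 product=2
t=3: arr=0 -> substrate=1 bound=2 product=2
t=4: arr=0 -> substrate=0 bound=1 product=4
t=5: arr=2 -> substrate=1 bound=2 product=4
t=6: arr=0 -> substrate=0 bound=2 product=5
t=7: arr=0 -> substrate=0 bound=1 product=6
t=8: arr=1 -> substrate=0 bound=1 product=7
t=9: arr=2 -> substrate=1 bound=2 product=7
t=10: arr=0 -> substrate=0 bound=2 product=8
t=11: arr=1 -> substrate=0 bound=2 product=9
t=12: arr=3 -> substrate=2 bound=2 product=10
t=13: arr=1 -> substrate=2 bound=2 product=11

Answer: 2 2 2 2 1 2 2 1 1 2 2 2 2 2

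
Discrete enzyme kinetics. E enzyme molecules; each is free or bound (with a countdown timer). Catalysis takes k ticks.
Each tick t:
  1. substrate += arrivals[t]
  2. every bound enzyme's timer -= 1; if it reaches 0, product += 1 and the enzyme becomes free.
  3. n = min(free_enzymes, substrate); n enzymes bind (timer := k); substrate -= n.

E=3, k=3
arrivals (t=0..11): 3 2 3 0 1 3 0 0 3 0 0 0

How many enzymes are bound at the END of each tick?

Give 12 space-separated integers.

t=0: arr=3 -> substrate=0 bound=3 product=0
t=1: arr=2 -> substrate=2 bound=3 product=0
t=2: arr=3 -> substrate=5 bound=3 product=0
t=3: arr=0 -> substrate=2 bound=3 product=3
t=4: arr=1 -> substrate=3 bound=3 product=3
t=5: arr=3 -> substrate=6 bound=3 product=3
t=6: arr=0 -> substrate=3 bound=3 product=6
t=7: arr=0 -> substrate=3 bound=3 product=6
t=8: arr=3 -> substrate=6 bound=3 product=6
t=9: arr=0 -> substrate=3 bound=3 product=9
t=10: arr=0 -> substrate=3 bound=3 product=9
t=11: arr=0 -> substrate=3 bound=3 product=9

Answer: 3 3 3 3 3 3 3 3 3 3 3 3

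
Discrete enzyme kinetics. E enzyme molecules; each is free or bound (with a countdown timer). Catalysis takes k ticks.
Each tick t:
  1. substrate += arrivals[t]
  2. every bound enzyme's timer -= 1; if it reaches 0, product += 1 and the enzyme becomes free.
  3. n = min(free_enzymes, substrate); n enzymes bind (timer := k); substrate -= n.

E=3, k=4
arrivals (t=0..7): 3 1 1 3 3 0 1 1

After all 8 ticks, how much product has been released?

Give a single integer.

t=0: arr=3 -> substrate=0 bound=3 product=0
t=1: arr=1 -> substrate=1 bound=3 product=0
t=2: arr=1 -> substrate=2 bound=3 product=0
t=3: arr=3 -> substrate=5 bound=3 product=0
t=4: arr=3 -> substrate=5 bound=3 product=3
t=5: arr=0 -> substrate=5 bound=3 product=3
t=6: arr=1 -> substrate=6 bound=3 product=3
t=7: arr=1 -> substrate=7 bound=3 product=3

Answer: 3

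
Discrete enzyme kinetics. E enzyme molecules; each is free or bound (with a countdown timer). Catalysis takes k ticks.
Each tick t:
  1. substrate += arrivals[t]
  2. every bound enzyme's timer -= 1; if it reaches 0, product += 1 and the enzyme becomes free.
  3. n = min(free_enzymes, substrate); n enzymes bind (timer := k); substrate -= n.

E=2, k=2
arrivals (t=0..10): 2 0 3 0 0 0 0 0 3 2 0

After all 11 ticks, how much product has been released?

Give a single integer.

Answer: 7

Derivation:
t=0: arr=2 -> substrate=0 bound=2 product=0
t=1: arr=0 -> substrate=0 bound=2 product=0
t=2: arr=3 -> substrate=1 bound=2 product=2
t=3: arr=0 -> substrate=1 bound=2 product=2
t=4: arr=0 -> substrate=0 bound=1 product=4
t=5: arr=0 -> substrate=0 bound=1 product=4
t=6: arr=0 -> substrate=0 bound=0 product=5
t=7: arr=0 -> substrate=0 bound=0 product=5
t=8: arr=3 -> substrate=1 bound=2 product=5
t=9: arr=2 -> substrate=3 bound=2 product=5
t=10: arr=0 -> substrate=1 bound=2 product=7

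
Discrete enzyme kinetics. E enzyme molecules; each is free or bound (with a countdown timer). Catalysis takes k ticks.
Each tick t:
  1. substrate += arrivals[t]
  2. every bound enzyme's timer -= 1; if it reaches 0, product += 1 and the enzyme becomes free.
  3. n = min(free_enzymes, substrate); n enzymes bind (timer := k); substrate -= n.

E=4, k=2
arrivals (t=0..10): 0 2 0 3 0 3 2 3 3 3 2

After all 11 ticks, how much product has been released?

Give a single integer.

t=0: arr=0 -> substrate=0 bound=0 product=0
t=1: arr=2 -> substrate=0 bound=2 product=0
t=2: arr=0 -> substrate=0 bound=2 product=0
t=3: arr=3 -> substrate=0 bound=3 product=2
t=4: arr=0 -> substrate=0 bound=3 product=2
t=5: arr=3 -> substrate=0 bound=3 product=5
t=6: arr=2 -> substrate=1 bound=4 product=5
t=7: arr=3 -> substrate=1 bound=4 product=8
t=8: arr=3 -> substrate=3 bound=4 product=9
t=9: arr=3 -> substrate=3 bound=4 product=12
t=10: arr=2 -> substrate=4 bound=4 product=13

Answer: 13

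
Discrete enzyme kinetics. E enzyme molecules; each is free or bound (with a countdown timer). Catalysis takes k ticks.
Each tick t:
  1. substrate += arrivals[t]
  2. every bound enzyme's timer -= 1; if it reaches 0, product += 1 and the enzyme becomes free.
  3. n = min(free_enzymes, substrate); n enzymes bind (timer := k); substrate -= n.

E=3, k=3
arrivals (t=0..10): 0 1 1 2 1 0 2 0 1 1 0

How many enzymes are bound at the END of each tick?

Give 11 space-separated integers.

t=0: arr=0 -> substrate=0 bound=0 product=0
t=1: arr=1 -> substrate=0 bound=1 product=0
t=2: arr=1 -> substrate=0 bound=2 product=0
t=3: arr=2 -> substrate=1 bound=3 product=0
t=4: arr=1 -> substrate=1 bound=3 product=1
t=5: arr=0 -> substrate=0 bound=3 product=2
t=6: arr=2 -> substrate=1 bound=3 product=3
t=7: arr=0 -> substrate=0 bound=3 product=4
t=8: arr=1 -> substrate=0 bound=3 product=5
t=9: arr=1 -> substrate=0 bound=3 product=6
t=10: arr=0 -> substrate=0 bound=2 product=7

Answer: 0 1 2 3 3 3 3 3 3 3 2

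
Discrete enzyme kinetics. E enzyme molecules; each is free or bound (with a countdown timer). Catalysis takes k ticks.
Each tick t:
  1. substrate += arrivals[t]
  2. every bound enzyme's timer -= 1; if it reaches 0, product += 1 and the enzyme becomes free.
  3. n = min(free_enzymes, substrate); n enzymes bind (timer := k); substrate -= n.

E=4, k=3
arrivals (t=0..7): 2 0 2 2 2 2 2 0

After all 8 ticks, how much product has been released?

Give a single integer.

Answer: 6

Derivation:
t=0: arr=2 -> substrate=0 bound=2 product=0
t=1: arr=0 -> substrate=0 bound=2 product=0
t=2: arr=2 -> substrate=0 bound=4 product=0
t=3: arr=2 -> substrate=0 bound=4 product=2
t=4: arr=2 -> substrate=2 bound=4 product=2
t=5: arr=2 -> substrate=2 bound=4 product=4
t=6: arr=2 -> substrate=2 bound=4 product=6
t=7: arr=0 -> substrate=2 bound=4 product=6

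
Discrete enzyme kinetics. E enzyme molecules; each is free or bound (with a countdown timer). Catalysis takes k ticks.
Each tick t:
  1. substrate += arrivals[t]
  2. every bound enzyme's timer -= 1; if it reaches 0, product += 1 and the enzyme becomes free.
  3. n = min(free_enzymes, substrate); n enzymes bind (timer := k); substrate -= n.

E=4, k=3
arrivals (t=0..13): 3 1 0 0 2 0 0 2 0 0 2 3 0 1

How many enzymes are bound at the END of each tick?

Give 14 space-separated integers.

Answer: 3 4 4 1 2 2 2 2 2 2 2 4 4 4

Derivation:
t=0: arr=3 -> substrate=0 bound=3 product=0
t=1: arr=1 -> substrate=0 bound=4 product=0
t=2: arr=0 -> substrate=0 bound=4 product=0
t=3: arr=0 -> substrate=0 bound=1 product=3
t=4: arr=2 -> substrate=0 bound=2 product=4
t=5: arr=0 -> substrate=0 bound=2 product=4
t=6: arr=0 -> substrate=0 bound=2 product=4
t=7: arr=2 -> substrate=0 bound=2 product=6
t=8: arr=0 -> substrate=0 bound=2 product=6
t=9: arr=0 -> substrate=0 bound=2 product=6
t=10: arr=2 -> substrate=0 bound=2 product=8
t=11: arr=3 -> substrate=1 bound=4 product=8
t=12: arr=0 -> substrate=1 bound=4 product=8
t=13: arr=1 -> substrate=0 bound=4 product=10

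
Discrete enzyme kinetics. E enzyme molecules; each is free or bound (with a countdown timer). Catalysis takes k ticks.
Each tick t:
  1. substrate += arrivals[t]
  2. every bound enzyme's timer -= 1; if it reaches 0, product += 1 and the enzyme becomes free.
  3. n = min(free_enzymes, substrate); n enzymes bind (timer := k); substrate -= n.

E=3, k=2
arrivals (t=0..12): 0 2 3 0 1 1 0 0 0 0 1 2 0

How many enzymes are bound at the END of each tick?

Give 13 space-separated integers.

t=0: arr=0 -> substrate=0 bound=0 product=0
t=1: arr=2 -> substrate=0 bound=2 product=0
t=2: arr=3 -> substrate=2 bound=3 product=0
t=3: arr=0 -> substrate=0 bound=3 product=2
t=4: arr=1 -> substrate=0 bound=3 product=3
t=5: arr=1 -> substrate=0 bound=2 product=5
t=6: arr=0 -> substrate=0 bound=1 product=6
t=7: arr=0 -> substrate=0 bound=0 product=7
t=8: arr=0 -> substrate=0 bound=0 product=7
t=9: arr=0 -> substrate=0 bound=0 product=7
t=10: arr=1 -> substrate=0 bound=1 product=7
t=11: arr=2 -> substrate=0 bound=3 product=7
t=12: arr=0 -> substrate=0 bound=2 product=8

Answer: 0 2 3 3 3 2 1 0 0 0 1 3 2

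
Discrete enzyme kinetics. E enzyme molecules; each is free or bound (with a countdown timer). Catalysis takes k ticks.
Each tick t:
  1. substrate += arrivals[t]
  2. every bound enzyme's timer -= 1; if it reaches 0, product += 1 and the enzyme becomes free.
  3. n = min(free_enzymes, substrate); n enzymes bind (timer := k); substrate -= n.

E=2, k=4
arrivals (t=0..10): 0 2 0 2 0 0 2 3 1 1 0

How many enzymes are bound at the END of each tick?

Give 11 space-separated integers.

t=0: arr=0 -> substrate=0 bound=0 product=0
t=1: arr=2 -> substrate=0 bound=2 product=0
t=2: arr=0 -> substrate=0 bound=2 product=0
t=3: arr=2 -> substrate=2 bound=2 product=0
t=4: arr=0 -> substrate=2 bound=2 product=0
t=5: arr=0 -> substrate=0 bound=2 product=2
t=6: arr=2 -> substrate=2 bound=2 product=2
t=7: arr=3 -> substrate=5 bound=2 product=2
t=8: arr=1 -> substrate=6 bound=2 product=2
t=9: arr=1 -> substrate=5 bound=2 product=4
t=10: arr=0 -> substrate=5 bound=2 product=4

Answer: 0 2 2 2 2 2 2 2 2 2 2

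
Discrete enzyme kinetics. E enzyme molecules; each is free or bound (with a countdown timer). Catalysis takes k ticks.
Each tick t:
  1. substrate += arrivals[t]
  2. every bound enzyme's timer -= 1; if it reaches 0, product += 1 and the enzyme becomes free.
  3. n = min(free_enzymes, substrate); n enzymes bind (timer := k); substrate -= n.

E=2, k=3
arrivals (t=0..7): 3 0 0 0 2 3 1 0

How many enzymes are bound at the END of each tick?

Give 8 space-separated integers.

Answer: 2 2 2 1 2 2 2 2

Derivation:
t=0: arr=3 -> substrate=1 bound=2 product=0
t=1: arr=0 -> substrate=1 bound=2 product=0
t=2: arr=0 -> substrate=1 bound=2 product=0
t=3: arr=0 -> substrate=0 bound=1 product=2
t=4: arr=2 -> substrate=1 bound=2 product=2
t=5: arr=3 -> substrate=4 bound=2 product=2
t=6: arr=1 -> substrate=4 bound=2 product=3
t=7: arr=0 -> substrate=3 bound=2 product=4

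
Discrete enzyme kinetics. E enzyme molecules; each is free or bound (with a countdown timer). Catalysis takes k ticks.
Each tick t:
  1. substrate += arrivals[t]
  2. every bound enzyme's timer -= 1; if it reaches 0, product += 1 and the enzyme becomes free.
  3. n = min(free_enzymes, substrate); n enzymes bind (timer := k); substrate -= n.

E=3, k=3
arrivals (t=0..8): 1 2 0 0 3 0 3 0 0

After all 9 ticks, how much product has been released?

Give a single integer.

t=0: arr=1 -> substrate=0 bound=1 product=0
t=1: arr=2 -> substrate=0 bound=3 product=0
t=2: arr=0 -> substrate=0 bound=3 product=0
t=3: arr=0 -> substrate=0 bound=2 product=1
t=4: arr=3 -> substrate=0 bound=3 product=3
t=5: arr=0 -> substrate=0 bound=3 product=3
t=6: arr=3 -> substrate=3 bound=3 product=3
t=7: arr=0 -> substrate=0 bound=3 product=6
t=8: arr=0 -> substrate=0 bound=3 product=6

Answer: 6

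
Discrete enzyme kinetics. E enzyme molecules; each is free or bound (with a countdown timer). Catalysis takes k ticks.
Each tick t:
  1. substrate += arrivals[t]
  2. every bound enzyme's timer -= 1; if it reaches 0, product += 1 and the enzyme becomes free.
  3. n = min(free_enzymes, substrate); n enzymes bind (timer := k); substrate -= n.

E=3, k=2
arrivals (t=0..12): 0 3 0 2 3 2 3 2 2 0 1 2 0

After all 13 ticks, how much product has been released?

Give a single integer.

Answer: 15

Derivation:
t=0: arr=0 -> substrate=0 bound=0 product=0
t=1: arr=3 -> substrate=0 bound=3 product=0
t=2: arr=0 -> substrate=0 bound=3 product=0
t=3: arr=2 -> substrate=0 bound=2 product=3
t=4: arr=3 -> substrate=2 bound=3 product=3
t=5: arr=2 -> substrate=2 bound=3 product=5
t=6: arr=3 -> substrate=4 bound=3 product=6
t=7: arr=2 -> substrate=4 bound=3 product=8
t=8: arr=2 -> substrate=5 bound=3 product=9
t=9: arr=0 -> substrate=3 bound=3 product=11
t=10: arr=1 -> substrate=3 bound=3 product=12
t=11: arr=2 -> substrate=3 bound=3 product=14
t=12: arr=0 -> substrate=2 bound=3 product=15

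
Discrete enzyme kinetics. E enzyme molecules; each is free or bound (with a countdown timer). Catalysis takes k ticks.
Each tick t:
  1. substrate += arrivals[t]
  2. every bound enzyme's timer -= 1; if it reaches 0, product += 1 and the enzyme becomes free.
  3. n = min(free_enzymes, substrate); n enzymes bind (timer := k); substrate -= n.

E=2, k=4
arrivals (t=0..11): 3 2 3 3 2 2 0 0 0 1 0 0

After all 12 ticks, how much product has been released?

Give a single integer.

t=0: arr=3 -> substrate=1 bound=2 product=0
t=1: arr=2 -> substrate=3 bound=2 product=0
t=2: arr=3 -> substrate=6 bound=2 product=0
t=3: arr=3 -> substrate=9 bound=2 product=0
t=4: arr=2 -> substrate=9 bound=2 product=2
t=5: arr=2 -> substrate=11 bound=2 product=2
t=6: arr=0 -> substrate=11 bound=2 product=2
t=7: arr=0 -> substrate=11 bound=2 product=2
t=8: arr=0 -> substrate=9 bound=2 product=4
t=9: arr=1 -> substrate=10 bound=2 product=4
t=10: arr=0 -> substrate=10 bound=2 product=4
t=11: arr=0 -> substrate=10 bound=2 product=4

Answer: 4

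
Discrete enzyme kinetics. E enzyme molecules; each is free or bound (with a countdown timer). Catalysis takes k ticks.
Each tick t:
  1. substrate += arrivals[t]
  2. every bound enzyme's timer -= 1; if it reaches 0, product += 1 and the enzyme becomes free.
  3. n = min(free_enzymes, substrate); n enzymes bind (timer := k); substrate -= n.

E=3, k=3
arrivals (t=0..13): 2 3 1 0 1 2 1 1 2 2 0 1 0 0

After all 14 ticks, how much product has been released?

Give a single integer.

Answer: 12

Derivation:
t=0: arr=2 -> substrate=0 bound=2 product=0
t=1: arr=3 -> substrate=2 bound=3 product=0
t=2: arr=1 -> substrate=3 bound=3 product=0
t=3: arr=0 -> substrate=1 bound=3 product=2
t=4: arr=1 -> substrate=1 bound=3 product=3
t=5: arr=2 -> substrate=3 bound=3 product=3
t=6: arr=1 -> substrate=2 bound=3 product=5
t=7: arr=1 -> substrate=2 bound=3 product=6
t=8: arr=2 -> substrate=4 bound=3 product=6
t=9: arr=2 -> substrate=4 bound=3 product=8
t=10: arr=0 -> substrate=3 bound=3 product=9
t=11: arr=1 -> substrate=4 bound=3 product=9
t=12: arr=0 -> substrate=2 bound=3 product=11
t=13: arr=0 -> substrate=1 bound=3 product=12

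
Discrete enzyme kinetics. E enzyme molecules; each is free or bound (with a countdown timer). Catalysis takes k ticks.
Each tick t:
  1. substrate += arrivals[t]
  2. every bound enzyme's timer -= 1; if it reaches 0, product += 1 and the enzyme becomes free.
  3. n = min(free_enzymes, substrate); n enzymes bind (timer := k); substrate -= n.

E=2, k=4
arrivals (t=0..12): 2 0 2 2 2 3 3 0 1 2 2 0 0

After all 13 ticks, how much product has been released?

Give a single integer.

Answer: 6

Derivation:
t=0: arr=2 -> substrate=0 bound=2 product=0
t=1: arr=0 -> substrate=0 bound=2 product=0
t=2: arr=2 -> substrate=2 bound=2 product=0
t=3: arr=2 -> substrate=4 bound=2 product=0
t=4: arr=2 -> substrate=4 bound=2 product=2
t=5: arr=3 -> substrate=7 bound=2 product=2
t=6: arr=3 -> substrate=10 bound=2 product=2
t=7: arr=0 -> substrate=10 bound=2 product=2
t=8: arr=1 -> substrate=9 bound=2 product=4
t=9: arr=2 -> substrate=11 bound=2 product=4
t=10: arr=2 -> substrate=13 bound=2 product=4
t=11: arr=0 -> substrate=13 bound=2 product=4
t=12: arr=0 -> substrate=11 bound=2 product=6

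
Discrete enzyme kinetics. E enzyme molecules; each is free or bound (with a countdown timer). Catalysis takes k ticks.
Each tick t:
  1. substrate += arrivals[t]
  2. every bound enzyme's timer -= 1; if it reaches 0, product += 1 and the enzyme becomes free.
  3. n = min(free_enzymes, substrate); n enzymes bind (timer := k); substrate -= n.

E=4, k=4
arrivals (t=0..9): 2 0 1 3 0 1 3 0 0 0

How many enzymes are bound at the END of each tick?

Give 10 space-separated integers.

Answer: 2 2 3 4 4 4 4 4 4 4

Derivation:
t=0: arr=2 -> substrate=0 bound=2 product=0
t=1: arr=0 -> substrate=0 bound=2 product=0
t=2: arr=1 -> substrate=0 bound=3 product=0
t=3: arr=3 -> substrate=2 bound=4 product=0
t=4: arr=0 -> substrate=0 bound=4 product=2
t=5: arr=1 -> substrate=1 bound=4 product=2
t=6: arr=3 -> substrate=3 bound=4 product=3
t=7: arr=0 -> substrate=2 bound=4 product=4
t=8: arr=0 -> substrate=0 bound=4 product=6
t=9: arr=0 -> substrate=0 bound=4 product=6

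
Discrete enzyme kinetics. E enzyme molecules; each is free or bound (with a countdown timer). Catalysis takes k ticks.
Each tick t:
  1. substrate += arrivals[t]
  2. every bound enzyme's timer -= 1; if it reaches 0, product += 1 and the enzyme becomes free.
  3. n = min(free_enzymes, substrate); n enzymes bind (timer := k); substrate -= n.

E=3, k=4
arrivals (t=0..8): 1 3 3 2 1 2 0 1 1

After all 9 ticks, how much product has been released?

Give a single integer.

t=0: arr=1 -> substrate=0 bound=1 product=0
t=1: arr=3 -> substrate=1 bound=3 product=0
t=2: arr=3 -> substrate=4 bound=3 product=0
t=3: arr=2 -> substrate=6 bound=3 product=0
t=4: arr=1 -> substrate=6 bound=3 product=1
t=5: arr=2 -> substrate=6 bound=3 product=3
t=6: arr=0 -> substrate=6 bound=3 product=3
t=7: arr=1 -> substrate=7 bound=3 product=3
t=8: arr=1 -> substrate=7 bound=3 product=4

Answer: 4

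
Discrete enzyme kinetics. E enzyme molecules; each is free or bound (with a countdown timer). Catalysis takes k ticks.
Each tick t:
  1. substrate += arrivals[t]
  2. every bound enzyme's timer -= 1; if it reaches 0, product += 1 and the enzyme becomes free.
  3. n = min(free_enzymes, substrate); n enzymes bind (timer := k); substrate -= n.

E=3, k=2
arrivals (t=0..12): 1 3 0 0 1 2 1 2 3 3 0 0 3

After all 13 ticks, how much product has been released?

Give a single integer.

Answer: 14

Derivation:
t=0: arr=1 -> substrate=0 bound=1 product=0
t=1: arr=3 -> substrate=1 bound=3 product=0
t=2: arr=0 -> substrate=0 bound=3 product=1
t=3: arr=0 -> substrate=0 bound=1 product=3
t=4: arr=1 -> substrate=0 bound=1 product=4
t=5: arr=2 -> substrate=0 bound=3 product=4
t=6: arr=1 -> substrate=0 bound=3 product=5
t=7: arr=2 -> substrate=0 bound=3 product=7
t=8: arr=3 -> substrate=2 bound=3 product=8
t=9: arr=3 -> substrate=3 bound=3 product=10
t=10: arr=0 -> substrate=2 bound=3 product=11
t=11: arr=0 -> substrate=0 bound=3 product=13
t=12: arr=3 -> substrate=2 bound=3 product=14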